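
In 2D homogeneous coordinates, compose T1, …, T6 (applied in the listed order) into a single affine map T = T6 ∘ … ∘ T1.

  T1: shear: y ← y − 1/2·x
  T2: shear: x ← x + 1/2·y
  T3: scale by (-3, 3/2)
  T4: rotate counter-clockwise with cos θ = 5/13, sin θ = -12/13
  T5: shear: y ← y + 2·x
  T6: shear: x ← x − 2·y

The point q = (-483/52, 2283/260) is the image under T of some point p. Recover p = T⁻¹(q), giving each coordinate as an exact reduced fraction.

p = (-5, 3/5)

T1 = [1 0 0; -1/2 1 0; 0 0 1]
T2·T1 = [3/4 1/2 0; -1/2 1 0; 0 0 1]
T3·…·T1 = [-9/4 -3/2 0; -3/4 3/2 0; 0 0 1]
T4·…·T1 = [-81/52 21/26 0; 93/52 51/26 0; 0 0 1]
T5·…·T1 = [-81/52 21/26 0; -69/52 93/26 0; 0 0 1]
T6·…·T1 = [57/52 -165/26 0; -69/52 93/26 0; 0 0 1]
det M = -9/2; M⁻¹ = [-31/39 -55/39 0; -23/78 -19/78 0; 0 0 1]
M⁻¹ · (-483/52, 2283/260)ᵀ = (-5, 3/5)ᵀ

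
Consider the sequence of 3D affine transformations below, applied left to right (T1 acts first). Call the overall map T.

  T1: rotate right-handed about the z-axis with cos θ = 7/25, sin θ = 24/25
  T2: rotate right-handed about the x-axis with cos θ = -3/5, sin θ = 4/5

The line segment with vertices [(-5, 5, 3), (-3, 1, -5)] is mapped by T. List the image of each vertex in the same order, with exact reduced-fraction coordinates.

image vertices: (-31/5, -9/25, -113/25), (-9/5, 139/25, 23/25)

T1 rotate right-handed about the z-axis with cos θ = 7/25, sin θ = 24/25: (-5, 5, 3) → (-31/5, -17/5, 3); (-3, 1, -5) → (-9/5, -13/5, -5)
T2 rotate right-handed about the x-axis with cos θ = -3/5, sin θ = 4/5: (-31/5, -17/5, 3) → (-31/5, -9/25, -113/25); (-9/5, -13/5, -5) → (-9/5, 139/25, 23/25)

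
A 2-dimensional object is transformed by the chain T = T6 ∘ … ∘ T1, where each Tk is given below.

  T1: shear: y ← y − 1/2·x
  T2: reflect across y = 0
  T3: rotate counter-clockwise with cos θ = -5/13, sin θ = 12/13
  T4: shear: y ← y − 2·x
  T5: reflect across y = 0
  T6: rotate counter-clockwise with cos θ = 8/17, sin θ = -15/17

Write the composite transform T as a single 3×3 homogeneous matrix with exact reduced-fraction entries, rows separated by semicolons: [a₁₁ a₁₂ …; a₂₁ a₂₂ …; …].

T = [-1121/442 381/221 0; -87/221 -28/221 0; 0 0 1]

T1 = [1 0 0; -1/2 1 0; 0 0 1]
T2·T1 = [1 0 0; 1/2 -1 0; 0 0 1]
T3·…·T1 = [-11/13 12/13 0; 19/26 5/13 0; 0 0 1]
T4·…·T1 = [-11/13 12/13 0; 63/26 -19/13 0; 0 0 1]
T5·…·T1 = [-11/13 12/13 0; -63/26 19/13 0; 0 0 1]
T6·…·T1 = [-1121/442 381/221 0; -87/221 -28/221 0; 0 0 1]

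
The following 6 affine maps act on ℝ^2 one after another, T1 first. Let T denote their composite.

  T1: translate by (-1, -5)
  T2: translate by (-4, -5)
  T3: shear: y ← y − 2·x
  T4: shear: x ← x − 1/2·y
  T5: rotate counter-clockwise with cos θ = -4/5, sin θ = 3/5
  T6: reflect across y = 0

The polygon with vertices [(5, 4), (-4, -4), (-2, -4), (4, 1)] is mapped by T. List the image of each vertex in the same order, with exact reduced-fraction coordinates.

image vertices: (6/5, -33/5), (32/5, 49/5), (28/5, 21/5), (11/5, -71/10)

T1 translate by (-1, -5): (5, 4) → (4, -1); (-4, -4) → (-5, -9); (-2, -4) → (-3, -9); (4, 1) → (3, -4)
T2 translate by (-4, -5): (4, -1) → (0, -6); (-5, -9) → (-9, -14); (-3, -9) → (-7, -14); (3, -4) → (-1, -9)
T3 shear: y ← y − 2·x: (0, -6) → (0, -6); (-9, -14) → (-9, 4); (-7, -14) → (-7, 0); (-1, -9) → (-1, -7)
T4 shear: x ← x − 1/2·y: (0, -6) → (3, -6); (-9, 4) → (-11, 4); (-7, 0) → (-7, 0); (-1, -7) → (5/2, -7)
T5 rotate counter-clockwise with cos θ = -4/5, sin θ = 3/5: (3, -6) → (6/5, 33/5); (-11, 4) → (32/5, -49/5); (-7, 0) → (28/5, -21/5); (5/2, -7) → (11/5, 71/10)
T6 reflect across y = 0: (6/5, 33/5) → (6/5, -33/5); (32/5, -49/5) → (32/5, 49/5); (28/5, -21/5) → (28/5, 21/5); (11/5, 71/10) → (11/5, -71/10)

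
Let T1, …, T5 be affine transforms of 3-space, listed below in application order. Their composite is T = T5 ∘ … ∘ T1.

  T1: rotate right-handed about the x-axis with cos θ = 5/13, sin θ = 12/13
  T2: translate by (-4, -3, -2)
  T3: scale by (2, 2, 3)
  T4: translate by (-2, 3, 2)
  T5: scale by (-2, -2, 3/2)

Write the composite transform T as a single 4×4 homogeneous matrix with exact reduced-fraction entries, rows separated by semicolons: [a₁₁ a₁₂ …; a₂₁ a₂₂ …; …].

T1 = [1 0 0 0; 0 5/13 -12/13 0; 0 12/13 5/13 0; 0 0 0 1]
T2·T1 = [1 0 0 -4; 0 5/13 -12/13 -3; 0 12/13 5/13 -2; 0 0 0 1]
T3·…·T1 = [2 0 0 -8; 0 10/13 -24/13 -6; 0 36/13 15/13 -6; 0 0 0 1]
T4·…·T1 = [2 0 0 -10; 0 10/13 -24/13 -3; 0 36/13 15/13 -4; 0 0 0 1]
T5·…·T1 = [-4 0 0 20; 0 -20/13 48/13 6; 0 54/13 45/26 -6; 0 0 0 1]

T = [-4 0 0 20; 0 -20/13 48/13 6; 0 54/13 45/26 -6; 0 0 0 1]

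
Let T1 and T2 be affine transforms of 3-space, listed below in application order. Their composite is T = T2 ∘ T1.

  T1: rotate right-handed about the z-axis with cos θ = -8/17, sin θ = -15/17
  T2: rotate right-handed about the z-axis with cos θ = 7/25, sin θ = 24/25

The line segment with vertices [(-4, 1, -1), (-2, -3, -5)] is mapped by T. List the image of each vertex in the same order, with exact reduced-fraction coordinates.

T1 rotate right-handed about the z-axis with cos θ = -8/17, sin θ = -15/17: (-4, 1, -1) → (47/17, 52/17, -1); (-2, -3, -5) → (-29/17, 54/17, -5)
T2 rotate right-handed about the z-axis with cos θ = 7/25, sin θ = 24/25: (47/17, 52/17, -1) → (-919/425, 1492/425, -1); (-29/17, 54/17, -5) → (-1499/425, -318/425, -5)

image vertices: (-919/425, 1492/425, -1), (-1499/425, -318/425, -5)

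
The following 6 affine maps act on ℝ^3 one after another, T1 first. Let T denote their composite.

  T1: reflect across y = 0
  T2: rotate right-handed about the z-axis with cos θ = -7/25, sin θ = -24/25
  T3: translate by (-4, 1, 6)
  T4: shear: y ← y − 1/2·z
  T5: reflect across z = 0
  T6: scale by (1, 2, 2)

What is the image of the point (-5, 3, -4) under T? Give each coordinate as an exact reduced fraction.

T1 reflect across y = 0: (-5, 3, -4) → (-5, -3, -4)
T2 rotate right-handed about the z-axis with cos θ = -7/25, sin θ = -24/25: (-5, -3, -4) → (-37/25, 141/25, -4)
T3 translate by (-4, 1, 6): (-37/25, 141/25, -4) → (-137/25, 166/25, 2)
T4 shear: y ← y − 1/2·z: (-137/25, 166/25, 2) → (-137/25, 141/25, 2)
T5 reflect across z = 0: (-137/25, 141/25, 2) → (-137/25, 141/25, -2)
T6 scale by (1, 2, 2): (-137/25, 141/25, -2) → (-137/25, 282/25, -4)

T(p) = (-137/25, 282/25, -4)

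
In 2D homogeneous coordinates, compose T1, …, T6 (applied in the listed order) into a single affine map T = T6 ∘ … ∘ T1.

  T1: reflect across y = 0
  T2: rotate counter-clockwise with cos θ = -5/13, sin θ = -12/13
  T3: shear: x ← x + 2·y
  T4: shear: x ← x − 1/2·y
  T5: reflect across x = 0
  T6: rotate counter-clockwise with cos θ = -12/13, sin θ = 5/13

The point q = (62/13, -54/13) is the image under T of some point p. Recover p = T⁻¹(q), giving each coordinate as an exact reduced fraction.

T1 = [1 0 0; 0 -1 0; 0 0 1]
T2·T1 = [-5/13 -12/13 0; -12/13 5/13 0; 0 0 1]
T3·…·T1 = [-29/13 -2/13 0; -12/13 5/13 0; 0 0 1]
T4·…·T1 = [-23/13 -9/26 0; -12/13 5/13 0; 0 0 1]
T5·…·T1 = [23/13 9/26 0; -12/13 5/13 0; 0 0 1]
T6·…·T1 = [-216/169 -79/169 0; 259/169 -75/338 0; 0 0 1]
det M = 1; M⁻¹ = [-75/338 79/169 0; -259/169 -216/169 0; 0 0 1]
M⁻¹ · (62/13, -54/13)ᵀ = (-3, -2)ᵀ

p = (-3, -2)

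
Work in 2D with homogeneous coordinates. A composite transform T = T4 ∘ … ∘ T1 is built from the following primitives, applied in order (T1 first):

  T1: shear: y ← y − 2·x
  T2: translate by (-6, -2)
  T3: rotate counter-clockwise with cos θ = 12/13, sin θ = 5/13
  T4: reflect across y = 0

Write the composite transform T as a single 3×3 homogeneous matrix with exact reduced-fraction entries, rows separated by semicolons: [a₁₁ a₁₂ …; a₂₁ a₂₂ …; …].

T = [22/13 -5/13 -62/13; 19/13 -12/13 54/13; 0 0 1]

T1 = [1 0 0; -2 1 0; 0 0 1]
T2·T1 = [1 0 -6; -2 1 -2; 0 0 1]
T3·…·T1 = [22/13 -5/13 -62/13; -19/13 12/13 -54/13; 0 0 1]
T4·…·T1 = [22/13 -5/13 -62/13; 19/13 -12/13 54/13; 0 0 1]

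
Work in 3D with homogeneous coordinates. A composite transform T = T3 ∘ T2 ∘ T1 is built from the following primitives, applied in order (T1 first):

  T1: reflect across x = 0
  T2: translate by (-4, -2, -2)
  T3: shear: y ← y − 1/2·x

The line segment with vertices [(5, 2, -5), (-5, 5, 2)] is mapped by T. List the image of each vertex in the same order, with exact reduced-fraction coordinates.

image vertices: (-9, 9/2, -7), (1, 5/2, 0)

T1 reflect across x = 0: (5, 2, -5) → (-5, 2, -5); (-5, 5, 2) → (5, 5, 2)
T2 translate by (-4, -2, -2): (-5, 2, -5) → (-9, 0, -7); (5, 5, 2) → (1, 3, 0)
T3 shear: y ← y − 1/2·x: (-9, 0, -7) → (-9, 9/2, -7); (1, 3, 0) → (1, 5/2, 0)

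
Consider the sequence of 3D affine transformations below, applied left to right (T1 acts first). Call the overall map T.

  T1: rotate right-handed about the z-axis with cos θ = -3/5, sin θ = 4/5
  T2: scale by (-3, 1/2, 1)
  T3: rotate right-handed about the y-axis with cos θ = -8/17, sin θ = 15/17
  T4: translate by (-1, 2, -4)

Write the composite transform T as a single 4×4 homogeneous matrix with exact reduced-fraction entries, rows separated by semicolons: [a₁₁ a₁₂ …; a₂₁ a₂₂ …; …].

T = [-72/85 -96/85 15/17 -1; 2/5 -3/10 0 2; -27/17 -36/17 -8/17 -4; 0 0 0 1]

T1 = [-3/5 -4/5 0 0; 4/5 -3/5 0 0; 0 0 1 0; 0 0 0 1]
T2·T1 = [9/5 12/5 0 0; 2/5 -3/10 0 0; 0 0 1 0; 0 0 0 1]
T3·…·T1 = [-72/85 -96/85 15/17 0; 2/5 -3/10 0 0; -27/17 -36/17 -8/17 0; 0 0 0 1]
T4·…·T1 = [-72/85 -96/85 15/17 -1; 2/5 -3/10 0 2; -27/17 -36/17 -8/17 -4; 0 0 0 1]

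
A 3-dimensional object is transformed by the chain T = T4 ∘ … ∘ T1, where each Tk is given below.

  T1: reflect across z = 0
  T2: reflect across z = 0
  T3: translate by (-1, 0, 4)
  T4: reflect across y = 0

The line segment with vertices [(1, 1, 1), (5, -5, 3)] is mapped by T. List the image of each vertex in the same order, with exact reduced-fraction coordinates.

T1 reflect across z = 0: (1, 1, 1) → (1, 1, -1); (5, -5, 3) → (5, -5, -3)
T2 reflect across z = 0: (1, 1, -1) → (1, 1, 1); (5, -5, -3) → (5, -5, 3)
T3 translate by (-1, 0, 4): (1, 1, 1) → (0, 1, 5); (5, -5, 3) → (4, -5, 7)
T4 reflect across y = 0: (0, 1, 5) → (0, -1, 5); (4, -5, 7) → (4, 5, 7)

image vertices: (0, -1, 5), (4, 5, 7)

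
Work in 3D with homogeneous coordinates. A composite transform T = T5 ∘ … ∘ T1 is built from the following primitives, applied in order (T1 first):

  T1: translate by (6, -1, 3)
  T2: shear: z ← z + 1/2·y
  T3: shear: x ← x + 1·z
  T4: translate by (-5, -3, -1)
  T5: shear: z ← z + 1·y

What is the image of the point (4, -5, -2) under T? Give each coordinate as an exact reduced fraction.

T1 translate by (6, -1, 3): (4, -5, -2) → (10, -6, 1)
T2 shear: z ← z + 1/2·y: (10, -6, 1) → (10, -6, -2)
T3 shear: x ← x + 1·z: (10, -6, -2) → (8, -6, -2)
T4 translate by (-5, -3, -1): (8, -6, -2) → (3, -9, -3)
T5 shear: z ← z + 1·y: (3, -9, -3) → (3, -9, -12)

T(p) = (3, -9, -12)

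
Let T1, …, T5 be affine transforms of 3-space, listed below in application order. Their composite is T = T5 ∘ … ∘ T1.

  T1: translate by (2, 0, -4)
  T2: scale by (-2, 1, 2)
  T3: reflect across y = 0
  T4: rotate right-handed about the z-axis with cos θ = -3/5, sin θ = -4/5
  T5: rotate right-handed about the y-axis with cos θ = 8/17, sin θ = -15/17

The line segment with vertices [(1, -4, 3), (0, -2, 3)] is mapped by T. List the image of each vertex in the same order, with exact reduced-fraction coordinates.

image vertices: (422/85, 12/5, 86/17), (62/17, 2, 44/17)

T1 translate by (2, 0, -4): (1, -4, 3) → (3, -4, -1); (0, -2, 3) → (2, -2, -1)
T2 scale by (-2, 1, 2): (3, -4, -1) → (-6, -4, -2); (2, -2, -1) → (-4, -2, -2)
T3 reflect across y = 0: (-6, -4, -2) → (-6, 4, -2); (-4, -2, -2) → (-4, 2, -2)
T4 rotate right-handed about the z-axis with cos θ = -3/5, sin θ = -4/5: (-6, 4, -2) → (34/5, 12/5, -2); (-4, 2, -2) → (4, 2, -2)
T5 rotate right-handed about the y-axis with cos θ = 8/17, sin θ = -15/17: (34/5, 12/5, -2) → (422/85, 12/5, 86/17); (4, 2, -2) → (62/17, 2, 44/17)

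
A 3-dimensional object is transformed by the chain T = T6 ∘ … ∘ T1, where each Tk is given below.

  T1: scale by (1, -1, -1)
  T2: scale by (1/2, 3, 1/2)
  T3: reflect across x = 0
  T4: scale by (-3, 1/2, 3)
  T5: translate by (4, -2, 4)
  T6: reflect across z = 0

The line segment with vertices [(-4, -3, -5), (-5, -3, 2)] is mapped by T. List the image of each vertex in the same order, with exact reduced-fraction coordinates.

T1 scale by (1, -1, -1): (-4, -3, -5) → (-4, 3, 5); (-5, -3, 2) → (-5, 3, -2)
T2 scale by (1/2, 3, 1/2): (-4, 3, 5) → (-2, 9, 5/2); (-5, 3, -2) → (-5/2, 9, -1)
T3 reflect across x = 0: (-2, 9, 5/2) → (2, 9, 5/2); (-5/2, 9, -1) → (5/2, 9, -1)
T4 scale by (-3, 1/2, 3): (2, 9, 5/2) → (-6, 9/2, 15/2); (5/2, 9, -1) → (-15/2, 9/2, -3)
T5 translate by (4, -2, 4): (-6, 9/2, 15/2) → (-2, 5/2, 23/2); (-15/2, 9/2, -3) → (-7/2, 5/2, 1)
T6 reflect across z = 0: (-2, 5/2, 23/2) → (-2, 5/2, -23/2); (-7/2, 5/2, 1) → (-7/2, 5/2, -1)

image vertices: (-2, 5/2, -23/2), (-7/2, 5/2, -1)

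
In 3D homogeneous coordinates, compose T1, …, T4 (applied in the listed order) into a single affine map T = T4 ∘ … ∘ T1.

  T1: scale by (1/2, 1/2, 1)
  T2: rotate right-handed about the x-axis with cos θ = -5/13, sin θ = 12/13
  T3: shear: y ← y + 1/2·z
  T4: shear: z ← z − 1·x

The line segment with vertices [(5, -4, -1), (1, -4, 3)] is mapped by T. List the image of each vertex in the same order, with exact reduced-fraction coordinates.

T1 scale by (1/2, 1/2, 1): (5, -4, -1) → (5/2, -2, -1); (1, -4, 3) → (1/2, -2, 3)
T2 rotate right-handed about the x-axis with cos θ = -5/13, sin θ = 12/13: (5/2, -2, -1) → (5/2, 22/13, -19/13); (1/2, -2, 3) → (1/2, -2, -3)
T3 shear: y ← y + 1/2·z: (5/2, 22/13, -19/13) → (5/2, 25/26, -19/13); (1/2, -2, -3) → (1/2, -7/2, -3)
T4 shear: z ← z − 1·x: (5/2, 25/26, -19/13) → (5/2, 25/26, -103/26); (1/2, -7/2, -3) → (1/2, -7/2, -7/2)

image vertices: (5/2, 25/26, -103/26), (1/2, -7/2, -7/2)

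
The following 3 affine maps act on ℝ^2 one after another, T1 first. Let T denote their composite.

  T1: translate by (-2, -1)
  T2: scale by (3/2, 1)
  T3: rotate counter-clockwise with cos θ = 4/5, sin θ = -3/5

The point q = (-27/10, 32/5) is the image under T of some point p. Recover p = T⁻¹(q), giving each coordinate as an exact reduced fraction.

p = (-2, 9/2)

T1 = [1 0 -2; 0 1 -1; 0 0 1]
T2·T1 = [3/2 0 -3; 0 1 -1; 0 0 1]
T3·…·T1 = [6/5 3/5 -3; -9/10 4/5 1; 0 0 1]
det M = 3/2; M⁻¹ = [8/15 -2/5 2; 3/5 4/5 1; 0 0 1]
M⁻¹ · (-27/10, 32/5)ᵀ = (-2, 9/2)ᵀ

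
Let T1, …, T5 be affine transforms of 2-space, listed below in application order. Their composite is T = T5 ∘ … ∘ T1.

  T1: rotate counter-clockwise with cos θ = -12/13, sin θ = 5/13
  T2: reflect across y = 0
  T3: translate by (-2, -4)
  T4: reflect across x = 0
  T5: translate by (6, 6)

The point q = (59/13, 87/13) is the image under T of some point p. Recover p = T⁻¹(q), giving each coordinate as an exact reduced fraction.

p = (-5, 3)

T1 = [-12/13 -5/13 0; 5/13 -12/13 0; 0 0 1]
T2·T1 = [-12/13 -5/13 0; -5/13 12/13 0; 0 0 1]
T3·…·T1 = [-12/13 -5/13 -2; -5/13 12/13 -4; 0 0 1]
T4·…·T1 = [12/13 5/13 2; -5/13 12/13 -4; 0 0 1]
T5·…·T1 = [12/13 5/13 8; -5/13 12/13 2; 0 0 1]
det M = 1; M⁻¹ = [12/13 -5/13 -86/13; 5/13 12/13 -64/13; 0 0 1]
M⁻¹ · (59/13, 87/13)ᵀ = (-5, 3)ᵀ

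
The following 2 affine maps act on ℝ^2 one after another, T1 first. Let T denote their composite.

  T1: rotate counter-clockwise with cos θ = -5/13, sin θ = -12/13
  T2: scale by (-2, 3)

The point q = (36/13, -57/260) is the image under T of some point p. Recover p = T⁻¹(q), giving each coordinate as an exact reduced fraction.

p = (3/5, -5/4)

T1 = [-5/13 12/13 0; -12/13 -5/13 0; 0 0 1]
T2·T1 = [10/13 -24/13 0; -36/13 -15/13 0; 0 0 1]
det M = -6; M⁻¹ = [5/26 -4/13 0; -6/13 -5/39 0; 0 0 1]
M⁻¹ · (36/13, -57/260)ᵀ = (3/5, -5/4)ᵀ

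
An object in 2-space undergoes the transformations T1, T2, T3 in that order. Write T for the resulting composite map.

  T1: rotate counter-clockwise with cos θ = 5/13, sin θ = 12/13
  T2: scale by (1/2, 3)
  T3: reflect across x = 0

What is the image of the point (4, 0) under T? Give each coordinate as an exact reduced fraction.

T1 rotate counter-clockwise with cos θ = 5/13, sin θ = 12/13: (4, 0) → (20/13, 48/13)
T2 scale by (1/2, 3): (20/13, 48/13) → (10/13, 144/13)
T3 reflect across x = 0: (10/13, 144/13) → (-10/13, 144/13)

T(p) = (-10/13, 144/13)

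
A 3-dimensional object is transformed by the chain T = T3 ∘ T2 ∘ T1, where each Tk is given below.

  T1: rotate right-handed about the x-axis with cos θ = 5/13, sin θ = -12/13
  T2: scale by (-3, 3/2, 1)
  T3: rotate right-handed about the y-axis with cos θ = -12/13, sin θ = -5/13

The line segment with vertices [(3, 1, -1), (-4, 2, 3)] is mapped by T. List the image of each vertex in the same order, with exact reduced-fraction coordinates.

T1 rotate right-handed about the x-axis with cos θ = 5/13, sin θ = -12/13: (3, 1, -1) → (3, -7/13, -17/13); (-4, 2, 3) → (-4, 46/13, -9/13)
T2 scale by (-3, 3/2, 1): (3, -7/13, -17/13) → (-9, -21/26, -17/13); (-4, 46/13, -9/13) → (12, 69/13, -9/13)
T3 rotate right-handed about the y-axis with cos θ = -12/13, sin θ = -5/13: (-9, -21/26, -17/13) → (1489/169, -21/26, -381/169); (12, 69/13, -9/13) → (-1827/169, 69/13, 888/169)

image vertices: (1489/169, -21/26, -381/169), (-1827/169, 69/13, 888/169)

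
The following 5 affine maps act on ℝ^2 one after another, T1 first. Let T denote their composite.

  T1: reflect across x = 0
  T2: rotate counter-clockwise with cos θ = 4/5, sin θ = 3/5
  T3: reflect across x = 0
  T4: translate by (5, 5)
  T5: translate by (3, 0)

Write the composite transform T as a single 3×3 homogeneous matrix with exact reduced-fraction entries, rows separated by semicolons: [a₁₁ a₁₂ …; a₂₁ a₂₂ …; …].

T = [4/5 3/5 8; -3/5 4/5 5; 0 0 1]

T1 = [-1 0 0; 0 1 0; 0 0 1]
T2·T1 = [-4/5 -3/5 0; -3/5 4/5 0; 0 0 1]
T3·…·T1 = [4/5 3/5 0; -3/5 4/5 0; 0 0 1]
T4·…·T1 = [4/5 3/5 5; -3/5 4/5 5; 0 0 1]
T5·…·T1 = [4/5 3/5 8; -3/5 4/5 5; 0 0 1]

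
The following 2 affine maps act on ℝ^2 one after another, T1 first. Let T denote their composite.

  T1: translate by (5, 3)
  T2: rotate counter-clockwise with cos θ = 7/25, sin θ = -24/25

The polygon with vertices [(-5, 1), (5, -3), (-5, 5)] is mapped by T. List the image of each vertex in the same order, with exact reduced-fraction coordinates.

image vertices: (96/25, 28/25), (14/5, -48/5), (192/25, 56/25)

T1 translate by (5, 3): (-5, 1) → (0, 4); (5, -3) → (10, 0); (-5, 5) → (0, 8)
T2 rotate counter-clockwise with cos θ = 7/25, sin θ = -24/25: (0, 4) → (96/25, 28/25); (10, 0) → (14/5, -48/5); (0, 8) → (192/25, 56/25)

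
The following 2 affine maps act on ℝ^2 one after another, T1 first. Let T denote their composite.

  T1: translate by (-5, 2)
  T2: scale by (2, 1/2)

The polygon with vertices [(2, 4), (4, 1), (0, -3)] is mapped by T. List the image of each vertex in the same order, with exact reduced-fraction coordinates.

T1 translate by (-5, 2): (2, 4) → (-3, 6); (4, 1) → (-1, 3); (0, -3) → (-5, -1)
T2 scale by (2, 1/2): (-3, 6) → (-6, 3); (-1, 3) → (-2, 3/2); (-5, -1) → (-10, -1/2)

image vertices: (-6, 3), (-2, 3/2), (-10, -1/2)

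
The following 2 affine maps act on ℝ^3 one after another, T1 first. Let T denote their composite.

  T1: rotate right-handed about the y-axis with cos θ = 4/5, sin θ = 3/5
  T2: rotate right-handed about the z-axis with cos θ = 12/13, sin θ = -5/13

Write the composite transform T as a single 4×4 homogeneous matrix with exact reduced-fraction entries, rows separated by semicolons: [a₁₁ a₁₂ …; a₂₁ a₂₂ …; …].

T = [48/65 5/13 36/65 0; -4/13 12/13 -3/13 0; -3/5 0 4/5 0; 0 0 0 1]

T1 = [4/5 0 3/5 0; 0 1 0 0; -3/5 0 4/5 0; 0 0 0 1]
T2·T1 = [48/65 5/13 36/65 0; -4/13 12/13 -3/13 0; -3/5 0 4/5 0; 0 0 0 1]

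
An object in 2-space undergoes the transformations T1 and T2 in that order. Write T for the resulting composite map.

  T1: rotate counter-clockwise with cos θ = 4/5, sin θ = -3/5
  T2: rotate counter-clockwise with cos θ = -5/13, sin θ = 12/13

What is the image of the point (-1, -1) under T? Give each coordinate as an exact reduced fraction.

T(p) = (47/65, -79/65)

T1 rotate counter-clockwise with cos θ = 4/5, sin θ = -3/5: (-1, -1) → (-7/5, -1/5)
T2 rotate counter-clockwise with cos θ = -5/13, sin θ = 12/13: (-7/5, -1/5) → (47/65, -79/65)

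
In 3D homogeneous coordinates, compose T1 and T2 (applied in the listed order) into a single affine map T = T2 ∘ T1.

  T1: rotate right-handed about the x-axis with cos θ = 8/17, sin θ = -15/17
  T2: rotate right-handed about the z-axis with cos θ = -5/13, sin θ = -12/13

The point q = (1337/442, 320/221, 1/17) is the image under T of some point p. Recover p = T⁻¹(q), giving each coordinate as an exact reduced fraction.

T1 = [1 0 0 0; 0 8/17 15/17 0; 0 -15/17 8/17 0; 0 0 0 1]
T2·T1 = [-5/13 96/221 180/221 0; -12/13 -40/221 -75/221 0; 0 -15/17 8/17 0; 0 0 0 1]
det M = 1; M⁻¹ = [-5/13 -12/13 0 0; 96/221 -40/221 -15/17 0; 180/221 -75/221 8/17 0; 0 0 0 1]
M⁻¹ · (1337/442, 320/221, 1/17)ᵀ = (-5/2, 1, 2)ᵀ

p = (-5/2, 1, 2)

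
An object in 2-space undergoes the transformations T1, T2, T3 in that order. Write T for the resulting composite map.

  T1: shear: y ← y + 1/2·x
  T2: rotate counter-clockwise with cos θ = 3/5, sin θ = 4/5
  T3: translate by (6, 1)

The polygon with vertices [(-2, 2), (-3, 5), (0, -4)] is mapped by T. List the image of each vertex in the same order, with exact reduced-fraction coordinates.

T1 shear: y ← y + 1/2·x: (-2, 2) → (-2, 1); (-3, 5) → (-3, 7/2); (0, -4) → (0, -4)
T2 rotate counter-clockwise with cos θ = 3/5, sin θ = 4/5: (-2, 1) → (-2, -1); (-3, 7/2) → (-23/5, -3/10); (0, -4) → (16/5, -12/5)
T3 translate by (6, 1): (-2, -1) → (4, 0); (-23/5, -3/10) → (7/5, 7/10); (16/5, -12/5) → (46/5, -7/5)

image vertices: (4, 0), (7/5, 7/10), (46/5, -7/5)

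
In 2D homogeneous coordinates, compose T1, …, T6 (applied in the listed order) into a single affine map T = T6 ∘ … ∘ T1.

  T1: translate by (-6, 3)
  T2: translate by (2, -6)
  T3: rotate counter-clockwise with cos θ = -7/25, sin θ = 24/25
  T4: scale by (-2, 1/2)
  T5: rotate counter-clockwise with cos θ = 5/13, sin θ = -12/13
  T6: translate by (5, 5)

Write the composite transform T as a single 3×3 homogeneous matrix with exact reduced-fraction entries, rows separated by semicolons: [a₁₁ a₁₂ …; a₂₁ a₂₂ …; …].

T1 = [1 0 -6; 0 1 3; 0 0 1]
T2·T1 = [1 0 -4; 0 1 -3; 0 0 1]
T3·…·T1 = [-7/25 -24/25 4; 24/25 -7/25 -3; 0 0 1]
T4·…·T1 = [14/25 48/25 -8; 12/25 -7/50 -3/2; 0 0 1]
T5·…·T1 = [214/325 198/325 -58/13; -108/325 -1187/650 177/26; 0 0 1]
T6·…·T1 = [214/325 198/325 7/13; -108/325 -1187/650 307/26; 0 0 1]

T = [214/325 198/325 7/13; -108/325 -1187/650 307/26; 0 0 1]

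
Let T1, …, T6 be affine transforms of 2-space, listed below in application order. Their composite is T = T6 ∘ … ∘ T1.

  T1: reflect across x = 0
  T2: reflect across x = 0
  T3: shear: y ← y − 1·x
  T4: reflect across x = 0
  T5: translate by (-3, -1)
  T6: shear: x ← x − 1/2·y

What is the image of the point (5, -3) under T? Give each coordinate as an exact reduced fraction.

T1 reflect across x = 0: (5, -3) → (-5, -3)
T2 reflect across x = 0: (-5, -3) → (5, -3)
T3 shear: y ← y − 1·x: (5, -3) → (5, -8)
T4 reflect across x = 0: (5, -8) → (-5, -8)
T5 translate by (-3, -1): (-5, -8) → (-8, -9)
T6 shear: x ← x − 1/2·y: (-8, -9) → (-7/2, -9)

T(p) = (-7/2, -9)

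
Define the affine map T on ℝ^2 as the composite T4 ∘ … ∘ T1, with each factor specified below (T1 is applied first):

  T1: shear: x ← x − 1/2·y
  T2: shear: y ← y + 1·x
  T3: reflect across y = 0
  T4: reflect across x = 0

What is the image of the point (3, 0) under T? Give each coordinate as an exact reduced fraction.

T(p) = (-3, -3)

T1 shear: x ← x − 1/2·y: (3, 0) → (3, 0)
T2 shear: y ← y + 1·x: (3, 0) → (3, 3)
T3 reflect across y = 0: (3, 3) → (3, -3)
T4 reflect across x = 0: (3, -3) → (-3, -3)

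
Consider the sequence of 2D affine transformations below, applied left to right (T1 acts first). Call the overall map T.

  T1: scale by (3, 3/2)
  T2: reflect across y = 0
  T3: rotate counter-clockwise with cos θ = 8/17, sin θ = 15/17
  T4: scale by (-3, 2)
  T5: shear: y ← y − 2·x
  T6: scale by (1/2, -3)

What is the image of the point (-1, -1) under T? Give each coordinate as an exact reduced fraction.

T(p) = (279/68, 1035/17)

T1 scale by (3, 3/2): (-1, -1) → (-3, -3/2)
T2 reflect across y = 0: (-3, -3/2) → (-3, 3/2)
T3 rotate counter-clockwise with cos θ = 8/17, sin θ = 15/17: (-3, 3/2) → (-93/34, -33/17)
T4 scale by (-3, 2): (-93/34, -33/17) → (279/34, -66/17)
T5 shear: y ← y − 2·x: (279/34, -66/17) → (279/34, -345/17)
T6 scale by (1/2, -3): (279/34, -345/17) → (279/68, 1035/17)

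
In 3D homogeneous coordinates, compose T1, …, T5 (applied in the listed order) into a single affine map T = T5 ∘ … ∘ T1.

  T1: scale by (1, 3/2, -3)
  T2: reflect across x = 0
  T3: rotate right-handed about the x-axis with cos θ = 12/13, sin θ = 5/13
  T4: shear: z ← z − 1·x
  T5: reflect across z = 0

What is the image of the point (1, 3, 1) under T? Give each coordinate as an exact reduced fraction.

T1 scale by (1, 3/2, -3): (1, 3, 1) → (1, 9/2, -3)
T2 reflect across x = 0: (1, 9/2, -3) → (-1, 9/2, -3)
T3 rotate right-handed about the x-axis with cos θ = 12/13, sin θ = 5/13: (-1, 9/2, -3) → (-1, 69/13, -27/26)
T4 shear: z ← z − 1·x: (-1, 69/13, -27/26) → (-1, 69/13, -1/26)
T5 reflect across z = 0: (-1, 69/13, -1/26) → (-1, 69/13, 1/26)

T(p) = (-1, 69/13, 1/26)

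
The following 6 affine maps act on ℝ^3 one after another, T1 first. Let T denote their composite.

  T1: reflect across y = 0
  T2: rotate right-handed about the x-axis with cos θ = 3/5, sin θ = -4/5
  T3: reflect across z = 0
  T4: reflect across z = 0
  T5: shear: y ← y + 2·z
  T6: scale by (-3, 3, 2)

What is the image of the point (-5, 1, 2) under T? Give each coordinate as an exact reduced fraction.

T(p) = (15, 15, 4)

T1 reflect across y = 0: (-5, 1, 2) → (-5, -1, 2)
T2 rotate right-handed about the x-axis with cos θ = 3/5, sin θ = -4/5: (-5, -1, 2) → (-5, 1, 2)
T3 reflect across z = 0: (-5, 1, 2) → (-5, 1, -2)
T4 reflect across z = 0: (-5, 1, -2) → (-5, 1, 2)
T5 shear: y ← y + 2·z: (-5, 1, 2) → (-5, 5, 2)
T6 scale by (-3, 3, 2): (-5, 5, 2) → (15, 15, 4)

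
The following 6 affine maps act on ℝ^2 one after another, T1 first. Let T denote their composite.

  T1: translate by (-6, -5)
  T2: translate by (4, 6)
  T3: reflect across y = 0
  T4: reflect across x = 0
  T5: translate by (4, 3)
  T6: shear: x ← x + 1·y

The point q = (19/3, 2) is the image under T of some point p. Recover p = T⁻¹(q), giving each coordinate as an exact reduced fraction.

T1 = [1 0 -6; 0 1 -5; 0 0 1]
T2·T1 = [1 0 -2; 0 1 1; 0 0 1]
T3·…·T1 = [1 0 -2; 0 -1 -1; 0 0 1]
T4·…·T1 = [-1 0 2; 0 -1 -1; 0 0 1]
T5·…·T1 = [-1 0 6; 0 -1 2; 0 0 1]
T6·…·T1 = [-1 -1 8; 0 -1 2; 0 0 1]
det M = 1; M⁻¹ = [-1 1 6; 0 -1 2; 0 0 1]
M⁻¹ · (19/3, 2)ᵀ = (5/3, 0)ᵀ

p = (5/3, 0)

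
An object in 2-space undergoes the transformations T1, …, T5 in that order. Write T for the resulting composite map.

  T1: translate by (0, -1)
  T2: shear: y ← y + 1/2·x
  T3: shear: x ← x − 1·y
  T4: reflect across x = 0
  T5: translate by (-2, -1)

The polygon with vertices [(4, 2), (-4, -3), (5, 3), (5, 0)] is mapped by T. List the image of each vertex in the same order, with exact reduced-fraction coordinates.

T1 translate by (0, -1): (4, 2) → (4, 1); (-4, -3) → (-4, -4); (5, 3) → (5, 2); (5, 0) → (5, -1)
T2 shear: y ← y + 1/2·x: (4, 1) → (4, 3); (-4, -4) → (-4, -6); (5, 2) → (5, 9/2); (5, -1) → (5, 3/2)
T3 shear: x ← x − 1·y: (4, 3) → (1, 3); (-4, -6) → (2, -6); (5, 9/2) → (1/2, 9/2); (5, 3/2) → (7/2, 3/2)
T4 reflect across x = 0: (1, 3) → (-1, 3); (2, -6) → (-2, -6); (1/2, 9/2) → (-1/2, 9/2); (7/2, 3/2) → (-7/2, 3/2)
T5 translate by (-2, -1): (-1, 3) → (-3, 2); (-2, -6) → (-4, -7); (-1/2, 9/2) → (-5/2, 7/2); (-7/2, 3/2) → (-11/2, 1/2)

image vertices: (-3, 2), (-4, -7), (-5/2, 7/2), (-11/2, 1/2)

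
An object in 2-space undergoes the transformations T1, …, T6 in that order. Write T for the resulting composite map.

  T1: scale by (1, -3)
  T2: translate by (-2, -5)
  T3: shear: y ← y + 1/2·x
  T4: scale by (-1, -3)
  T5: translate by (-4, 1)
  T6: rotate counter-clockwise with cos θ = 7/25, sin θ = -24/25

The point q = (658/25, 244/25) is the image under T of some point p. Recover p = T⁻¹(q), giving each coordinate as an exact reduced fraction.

T1 = [1 0 0; 0 -3 0; 0 0 1]
T2·T1 = [1 0 -2; 0 -3 -5; 0 0 1]
T3·…·T1 = [1 0 -2; 1/2 -3 -6; 0 0 1]
T4·…·T1 = [-1 0 2; -3/2 9 18; 0 0 1]
T5·…·T1 = [-1 0 -2; -3/2 9 19; 0 0 1]
T6·…·T1 = [-43/25 216/25 442/25; 27/50 63/25 181/25; 0 0 1]
det M = -9; M⁻¹ = [-7/25 24/25 -2; 3/50 43/225 -22/9; 0 0 1]
M⁻¹ · (658/25, 244/25)ᵀ = (0, 1)ᵀ

p = (0, 1)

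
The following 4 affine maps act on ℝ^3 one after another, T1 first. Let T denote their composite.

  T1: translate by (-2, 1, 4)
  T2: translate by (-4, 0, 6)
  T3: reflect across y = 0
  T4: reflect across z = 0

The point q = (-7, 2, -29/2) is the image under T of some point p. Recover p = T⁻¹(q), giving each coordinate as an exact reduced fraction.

p = (-1, -3, 9/2)

T1 = [1 0 0 -2; 0 1 0 1; 0 0 1 4; 0 0 0 1]
T2·T1 = [1 0 0 -6; 0 1 0 1; 0 0 1 10; 0 0 0 1]
T3·…·T1 = [1 0 0 -6; 0 -1 0 -1; 0 0 1 10; 0 0 0 1]
T4·…·T1 = [1 0 0 -6; 0 -1 0 -1; 0 0 -1 -10; 0 0 0 1]
det M = 1; M⁻¹ = [1 0 0 6; 0 -1 0 -1; 0 0 -1 -10; 0 0 0 1]
M⁻¹ · (-7, 2, -29/2)ᵀ = (-1, -3, 9/2)ᵀ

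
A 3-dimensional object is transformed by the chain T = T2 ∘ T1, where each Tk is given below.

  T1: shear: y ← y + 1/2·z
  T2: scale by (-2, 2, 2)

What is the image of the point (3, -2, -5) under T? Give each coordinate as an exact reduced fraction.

T1 shear: y ← y + 1/2·z: (3, -2, -5) → (3, -9/2, -5)
T2 scale by (-2, 2, 2): (3, -9/2, -5) → (-6, -9, -10)

T(p) = (-6, -9, -10)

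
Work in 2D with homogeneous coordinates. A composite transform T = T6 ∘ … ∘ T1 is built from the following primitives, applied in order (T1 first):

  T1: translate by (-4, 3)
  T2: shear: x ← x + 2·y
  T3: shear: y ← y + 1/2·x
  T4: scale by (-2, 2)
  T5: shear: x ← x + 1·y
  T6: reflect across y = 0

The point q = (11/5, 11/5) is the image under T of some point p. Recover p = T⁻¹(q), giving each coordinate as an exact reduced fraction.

p = (9/5, -3)

T1 = [1 0 -4; 0 1 3; 0 0 1]
T2·T1 = [1 2 2; 0 1 3; 0 0 1]
T3·…·T1 = [1 2 2; 1/2 2 4; 0 0 1]
T4·…·T1 = [-2 -4 -4; 1 4 8; 0 0 1]
T5·…·T1 = [-1 0 4; 1 4 8; 0 0 1]
T6·…·T1 = [-1 0 4; -1 -4 -8; 0 0 1]
det M = 4; M⁻¹ = [-1 0 4; 1/4 -1/4 -3; 0 0 1]
M⁻¹ · (11/5, 11/5)ᵀ = (9/5, -3)ᵀ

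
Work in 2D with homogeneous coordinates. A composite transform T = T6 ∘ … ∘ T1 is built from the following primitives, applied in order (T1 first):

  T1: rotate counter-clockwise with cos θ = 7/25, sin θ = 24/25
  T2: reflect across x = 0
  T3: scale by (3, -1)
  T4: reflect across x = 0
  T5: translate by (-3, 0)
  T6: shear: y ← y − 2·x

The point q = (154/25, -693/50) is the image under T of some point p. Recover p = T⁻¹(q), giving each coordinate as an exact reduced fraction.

T1 = [7/25 -24/25 0; 24/25 7/25 0; 0 0 1]
T2·T1 = [-7/25 24/25 0; 24/25 7/25 0; 0 0 1]
T3·…·T1 = [-21/25 72/25 0; -24/25 -7/25 0; 0 0 1]
T4·…·T1 = [21/25 -72/25 0; -24/25 -7/25 0; 0 0 1]
T5·…·T1 = [21/25 -72/25 -3; -24/25 -7/25 0; 0 0 1]
T6·…·T1 = [21/25 -72/25 -3; -66/25 137/25 6; 0 0 1]
det M = -3; M⁻¹ = [-137/75 -24/25 7/25; -22/25 -7/25 -24/25; 0 0 1]
M⁻¹ · (154/25, -693/50)ᵀ = (7/3, -5/2)ᵀ

p = (7/3, -5/2)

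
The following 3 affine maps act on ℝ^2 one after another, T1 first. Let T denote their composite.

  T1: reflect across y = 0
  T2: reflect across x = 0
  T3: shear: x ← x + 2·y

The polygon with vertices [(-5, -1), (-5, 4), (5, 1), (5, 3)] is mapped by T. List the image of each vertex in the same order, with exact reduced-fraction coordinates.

T1 reflect across y = 0: (-5, -1) → (-5, 1); (-5, 4) → (-5, -4); (5, 1) → (5, -1); (5, 3) → (5, -3)
T2 reflect across x = 0: (-5, 1) → (5, 1); (-5, -4) → (5, -4); (5, -1) → (-5, -1); (5, -3) → (-5, -3)
T3 shear: x ← x + 2·y: (5, 1) → (7, 1); (5, -4) → (-3, -4); (-5, -1) → (-7, -1); (-5, -3) → (-11, -3)

image vertices: (7, 1), (-3, -4), (-7, -1), (-11, -3)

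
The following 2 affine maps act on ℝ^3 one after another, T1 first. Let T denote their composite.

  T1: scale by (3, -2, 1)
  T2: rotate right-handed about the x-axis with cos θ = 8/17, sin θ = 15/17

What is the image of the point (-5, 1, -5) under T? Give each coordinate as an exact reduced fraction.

T(p) = (-15, 59/17, -70/17)

T1 scale by (3, -2, 1): (-5, 1, -5) → (-15, -2, -5)
T2 rotate right-handed about the x-axis with cos θ = 8/17, sin θ = 15/17: (-15, -2, -5) → (-15, 59/17, -70/17)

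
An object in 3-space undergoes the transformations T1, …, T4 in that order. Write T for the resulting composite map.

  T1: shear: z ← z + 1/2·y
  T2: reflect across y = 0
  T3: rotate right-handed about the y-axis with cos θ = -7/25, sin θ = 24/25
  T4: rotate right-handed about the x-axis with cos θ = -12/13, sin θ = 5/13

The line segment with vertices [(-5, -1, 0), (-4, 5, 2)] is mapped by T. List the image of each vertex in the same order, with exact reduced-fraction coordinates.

T1 shear: z ← z + 1/2·y: (-5, -1, 0) → (-5, -1, -1/2); (-4, 5, 2) → (-4, 5, 9/2)
T2 reflect across y = 0: (-5, -1, -1/2) → (-5, 1, -1/2); (-4, 5, 9/2) → (-4, -5, 9/2)
T3 rotate right-handed about the y-axis with cos θ = -7/25, sin θ = 24/25: (-5, 1, -1/2) → (23/25, 1, 247/50); (-4, -5, 9/2) → (136/25, -5, 129/50)
T4 rotate right-handed about the x-axis with cos θ = -12/13, sin θ = 5/13: (23/25, 1, 247/50) → (23/25, -367/130, -1357/325); (136/25, -5, 129/50) → (136/25, 471/130, -1399/325)

image vertices: (23/25, -367/130, -1357/325), (136/25, 471/130, -1399/325)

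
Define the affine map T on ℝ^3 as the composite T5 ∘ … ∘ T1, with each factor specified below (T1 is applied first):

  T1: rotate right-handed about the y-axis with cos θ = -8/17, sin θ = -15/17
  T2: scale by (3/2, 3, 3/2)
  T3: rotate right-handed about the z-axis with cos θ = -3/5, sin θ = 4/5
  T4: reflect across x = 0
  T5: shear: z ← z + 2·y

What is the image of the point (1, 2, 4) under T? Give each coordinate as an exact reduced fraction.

T(p) = (6/5, -42/5, -183/10)

T1 rotate right-handed about the y-axis with cos θ = -8/17, sin θ = -15/17: (1, 2, 4) → (-4, 2, -1)
T2 scale by (3/2, 3, 3/2): (-4, 2, -1) → (-6, 6, -3/2)
T3 rotate right-handed about the z-axis with cos θ = -3/5, sin θ = 4/5: (-6, 6, -3/2) → (-6/5, -42/5, -3/2)
T4 reflect across x = 0: (-6/5, -42/5, -3/2) → (6/5, -42/5, -3/2)
T5 shear: z ← z + 2·y: (6/5, -42/5, -3/2) → (6/5, -42/5, -183/10)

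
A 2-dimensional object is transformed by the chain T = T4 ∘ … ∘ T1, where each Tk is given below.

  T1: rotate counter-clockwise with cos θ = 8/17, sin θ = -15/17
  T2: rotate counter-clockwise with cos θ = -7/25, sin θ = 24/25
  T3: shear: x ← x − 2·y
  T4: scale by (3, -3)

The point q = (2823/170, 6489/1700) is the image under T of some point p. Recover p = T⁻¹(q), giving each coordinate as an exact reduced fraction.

T1 = [8/17 15/17 0; -15/17 8/17 0; 0 0 1]
T2·T1 = [304/425 -297/425 0; 297/425 304/425 0; 0 0 1]
T3·…·T1 = [-58/85 -181/85 0; 297/425 304/425 0; 0 0 1]
T4·…·T1 = [-174/85 -543/85 0; -891/425 -912/425 0; 0 0 1]
det M = -9; M⁻¹ = [304/1275 -181/255 0; -99/425 58/255 0; 0 0 1]
M⁻¹ · (2823/170, 6489/1700)ᵀ = (5/4, -3)ᵀ

p = (5/4, -3)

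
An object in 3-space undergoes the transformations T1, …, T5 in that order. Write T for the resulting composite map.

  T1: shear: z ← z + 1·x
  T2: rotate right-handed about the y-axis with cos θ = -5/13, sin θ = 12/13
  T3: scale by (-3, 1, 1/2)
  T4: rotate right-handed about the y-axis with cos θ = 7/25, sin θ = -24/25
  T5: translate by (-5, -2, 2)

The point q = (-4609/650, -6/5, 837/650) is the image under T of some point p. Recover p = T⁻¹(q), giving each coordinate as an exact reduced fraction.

T1 = [1 0 0 0; 0 1 0 0; 1 0 1 0; 0 0 0 1]
T2·T1 = [7/13 0 12/13 0; 0 1 0 0; -17/13 0 -5/13 0; 0 0 0 1]
T3·…·T1 = [-21/13 0 -36/13 0; 0 1 0 0; -17/26 0 -5/26 0; 0 0 0 1]
T4·…·T1 = [57/325 0 -192/325 0; 0 1 0 0; -1127/650 0 -1763/650 0; 0 0 0 1]
T5·…·T1 = [57/325 0 -192/325 -5; 0 1 0 -2; -1127/650 0 -1763/650 2; 0 0 0 1]
det M = -3/2; M⁻¹ = [1763/975 0 -128/325 9583/975; 0 1 0 2; -1127/975 0 -38/325 -5407/975; 0 0 0 1]
M⁻¹ · (-4609/650, -6/5, 837/650)ᵀ = (-7/2, 4/5, 5/2)ᵀ

p = (-7/2, 4/5, 5/2)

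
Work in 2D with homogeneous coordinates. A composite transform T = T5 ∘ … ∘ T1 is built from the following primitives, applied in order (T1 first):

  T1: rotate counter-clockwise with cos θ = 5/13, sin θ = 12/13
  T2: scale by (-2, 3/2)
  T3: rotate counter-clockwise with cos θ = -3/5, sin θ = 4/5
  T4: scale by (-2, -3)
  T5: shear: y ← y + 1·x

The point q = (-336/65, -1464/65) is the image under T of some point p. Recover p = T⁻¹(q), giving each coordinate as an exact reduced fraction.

p = (-4, 0)

T1 = [5/13 -12/13 0; 12/13 5/13 0; 0 0 1]
T2·T1 = [-10/13 24/13 0; 18/13 15/26 0; 0 0 1]
T3·…·T1 = [-42/65 -102/65 0; -94/65 147/130 0; 0 0 1]
T4·…·T1 = [84/65 204/65 0; 282/65 -441/130 0; 0 0 1]
T5·…·T1 = [84/65 204/65 0; 366/65 -33/130 0; 0 0 1]
det M = -18; M⁻¹ = [11/780 34/195 0; 61/195 -14/195 0; 0 0 1]
M⁻¹ · (-336/65, -1464/65)ᵀ = (-4, 0)ᵀ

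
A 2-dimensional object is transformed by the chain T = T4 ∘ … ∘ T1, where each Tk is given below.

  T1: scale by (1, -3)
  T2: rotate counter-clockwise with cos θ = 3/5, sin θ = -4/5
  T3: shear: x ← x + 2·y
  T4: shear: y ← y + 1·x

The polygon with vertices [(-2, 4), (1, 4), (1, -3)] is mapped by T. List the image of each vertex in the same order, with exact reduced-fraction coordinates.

T1 scale by (1, -3): (-2, 4) → (-2, -12); (1, 4) → (1, -12); (1, -3) → (1, 9)
T2 rotate counter-clockwise with cos θ = 3/5, sin θ = -4/5: (-2, -12) → (-54/5, -28/5); (1, -12) → (-9, -8); (1, 9) → (39/5, 23/5)
T3 shear: x ← x + 2·y: (-54/5, -28/5) → (-22, -28/5); (-9, -8) → (-25, -8); (39/5, 23/5) → (17, 23/5)
T4 shear: y ← y + 1·x: (-22, -28/5) → (-22, -138/5); (-25, -8) → (-25, -33); (17, 23/5) → (17, 108/5)

image vertices: (-22, -138/5), (-25, -33), (17, 108/5)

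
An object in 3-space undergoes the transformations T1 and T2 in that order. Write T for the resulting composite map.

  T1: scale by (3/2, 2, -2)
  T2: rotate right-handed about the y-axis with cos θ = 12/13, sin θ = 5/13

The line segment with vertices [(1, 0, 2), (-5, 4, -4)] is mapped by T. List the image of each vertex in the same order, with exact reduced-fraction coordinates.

image vertices: (-2/13, 0, -111/26), (-50/13, 8, 267/26)

T1 scale by (3/2, 2, -2): (1, 0, 2) → (3/2, 0, -4); (-5, 4, -4) → (-15/2, 8, 8)
T2 rotate right-handed about the y-axis with cos θ = 12/13, sin θ = 5/13: (3/2, 0, -4) → (-2/13, 0, -111/26); (-15/2, 8, 8) → (-50/13, 8, 267/26)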